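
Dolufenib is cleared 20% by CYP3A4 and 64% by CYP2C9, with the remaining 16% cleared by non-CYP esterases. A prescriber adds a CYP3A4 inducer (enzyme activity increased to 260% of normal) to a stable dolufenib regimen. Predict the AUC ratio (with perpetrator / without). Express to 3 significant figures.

The CYP3A4 pathway (20% of clearance) rises to 2.6× activity: 0.2 × 2.6 = 0.52.
CYP2C9 (64%) and the residual 16% are unaffected.
New clearance relative to baseline: 0.52 + 0.64 + 0.16 = 1.32.
Since AUC ∝ 1/CL, the ratio is 1 / 1.32 = 0.758.

0.758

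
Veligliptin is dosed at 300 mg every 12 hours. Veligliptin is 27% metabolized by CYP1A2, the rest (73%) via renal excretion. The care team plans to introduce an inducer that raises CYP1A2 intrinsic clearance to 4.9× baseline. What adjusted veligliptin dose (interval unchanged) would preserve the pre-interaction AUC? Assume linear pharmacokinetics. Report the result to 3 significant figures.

The CYP1A2 pathway (27% of clearance) increases to 4.9× activity: 0.27 × 4.9 = 1.323.
The remaining 73% of clearance is unaffected.
CL_new/CL_old = 1.323 + 0.73 = 2.053.
Exposure is unchanged when dose changes in proportion to clearance. New dose = 300 mg × 2.053 = 616 mg.

616 mg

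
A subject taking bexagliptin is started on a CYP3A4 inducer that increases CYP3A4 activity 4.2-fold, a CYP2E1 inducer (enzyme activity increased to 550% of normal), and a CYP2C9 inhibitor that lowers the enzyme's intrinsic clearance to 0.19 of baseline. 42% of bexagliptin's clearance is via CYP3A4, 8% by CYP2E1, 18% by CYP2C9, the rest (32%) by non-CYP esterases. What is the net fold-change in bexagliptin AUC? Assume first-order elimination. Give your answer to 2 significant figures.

The CYP3A4 pathway (42% of clearance) rises to 4.2× activity: 0.42 × 4.2 = 1.764.
The CYP2E1 pathway (8% of clearance) rises to 5.5× activity: 0.08 × 5.5 = 0.44.
The CYP2C9 pathway (18% of clearance) drops to 0.19× activity: 0.18 × 0.19 = 0.0342.
The remaining 32% of clearance is unaffected.
CL_new/CL_old = 1.764 + 0.44 + 0.0342 + 0.32 = 2.5582.
Net AUC ratio = 1 / 2.5582 = 0.39.

0.39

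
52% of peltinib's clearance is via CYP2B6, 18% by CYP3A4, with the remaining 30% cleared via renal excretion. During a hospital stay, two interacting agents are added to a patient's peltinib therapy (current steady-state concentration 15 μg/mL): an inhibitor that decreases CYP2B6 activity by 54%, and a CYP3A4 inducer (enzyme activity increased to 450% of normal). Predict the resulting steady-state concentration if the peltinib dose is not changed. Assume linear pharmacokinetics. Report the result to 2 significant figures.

11 μg/mL

The CYP2B6 pathway (52% of clearance) is reduced to 0.46× activity: 0.52 × 0.46 = 0.2392.
The CYP3A4 pathway (18% of clearance) increases to 4.5× activity: 0.18 × 4.5 = 0.81.
Non-CYP routes (30%) are unchanged.
CL_new/CL_old = 0.2392 + 0.81 + 0.3 = 1.3492.
Dividing the baseline by the relative clearance: 15 / 1.3492 = 11 μg/mL.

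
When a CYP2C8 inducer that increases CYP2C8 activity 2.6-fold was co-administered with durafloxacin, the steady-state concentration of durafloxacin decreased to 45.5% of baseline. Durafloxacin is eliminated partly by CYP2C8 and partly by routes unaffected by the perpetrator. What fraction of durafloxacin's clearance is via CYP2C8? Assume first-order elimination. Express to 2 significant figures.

0.75

Write x for the fraction cleared via CYP2C8. The observed steady-state concentration change means clearance rose to 1/0.455 = 2.198 of baseline.
Only the CYP2C8 route changed, so 2.198 = x·2.6 + (1 − x), giving x = 0.75.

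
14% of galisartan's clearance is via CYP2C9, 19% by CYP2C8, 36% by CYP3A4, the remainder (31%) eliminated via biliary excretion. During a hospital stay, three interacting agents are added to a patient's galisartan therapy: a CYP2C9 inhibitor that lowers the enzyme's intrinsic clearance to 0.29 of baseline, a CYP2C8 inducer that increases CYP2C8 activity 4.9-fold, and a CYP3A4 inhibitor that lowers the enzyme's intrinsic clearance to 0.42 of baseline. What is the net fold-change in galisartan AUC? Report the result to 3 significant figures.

0.698

The CYP2C9 pathway (14% of clearance) drops to 0.29× activity: 0.14 × 0.29 = 0.0406.
The CYP2C8 pathway (19% of clearance) rises to 4.9× activity: 0.19 × 4.9 = 0.931.
The CYP3A4 pathway (36% of clearance) falls to 0.42× activity: 0.36 × 0.42 = 0.1512.
The remaining 31% of clearance is unaffected.
New clearance relative to baseline: 0.0406 + 0.931 + 0.1512 + 0.31 = 1.4328.
Because AUC varies inversely with clearance, the combined effect is 1 / 1.4328 = 0.698.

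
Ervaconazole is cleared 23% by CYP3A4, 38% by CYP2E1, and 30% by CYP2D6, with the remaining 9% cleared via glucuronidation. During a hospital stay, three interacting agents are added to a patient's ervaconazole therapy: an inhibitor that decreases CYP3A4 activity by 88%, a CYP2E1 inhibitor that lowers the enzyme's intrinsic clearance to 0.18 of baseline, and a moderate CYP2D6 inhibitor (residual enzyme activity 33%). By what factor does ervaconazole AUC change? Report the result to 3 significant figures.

3.51

The CYP3A4 pathway (23% of clearance) is reduced to 0.12× activity: 0.23 × 0.12 = 0.0276.
The CYP2E1 pathway (38% of clearance) is reduced to 0.18× activity: 0.38 × 0.18 = 0.0684.
The CYP2D6 pathway (30% of clearance) drops to 0.33× activity: 0.3 × 0.33 = 0.099.
The remaining 9% of clearance is unaffected.
New clearance relative to baseline: 0.0276 + 0.0684 + 0.099 + 0.09 = 0.285.
AUC ∝ 1/CL: fold-change = 1 / 0.285 = 3.51.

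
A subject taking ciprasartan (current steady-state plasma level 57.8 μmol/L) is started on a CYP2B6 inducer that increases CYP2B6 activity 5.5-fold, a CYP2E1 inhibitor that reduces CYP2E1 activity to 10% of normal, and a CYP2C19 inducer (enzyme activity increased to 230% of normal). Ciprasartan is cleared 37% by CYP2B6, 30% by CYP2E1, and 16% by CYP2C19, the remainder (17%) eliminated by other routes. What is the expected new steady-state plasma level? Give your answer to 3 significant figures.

The CYP2B6 pathway (37% of clearance) is boosted to 5.5× activity: 0.37 × 5.5 = 2.035.
The CYP2E1 pathway (30% of clearance) is reduced to 0.1× activity: 0.3 × 0.1 = 0.03.
The CYP2C19 pathway (16% of clearance) is boosted to 2.3× activity: 0.16 × 2.3 = 0.368.
Non-CYP routes (17%) are unchanged.
New clearance relative to baseline: 2.035 + 0.03 + 0.368 + 0.17 = 2.603.
Dividing the baseline by the relative clearance: 57.8 / 2.603 = 22.2 μmol/L.

22.2 μmol/L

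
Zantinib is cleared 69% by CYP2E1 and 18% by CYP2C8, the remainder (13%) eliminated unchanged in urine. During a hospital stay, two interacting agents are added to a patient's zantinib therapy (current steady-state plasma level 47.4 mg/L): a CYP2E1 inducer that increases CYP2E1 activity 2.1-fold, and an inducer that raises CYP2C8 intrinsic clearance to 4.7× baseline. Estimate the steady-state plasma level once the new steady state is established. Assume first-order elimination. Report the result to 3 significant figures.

19.5 mg/L

The CYP2E1 pathway (69% of clearance) increases to 2.1× activity: 0.69 × 2.1 = 1.449.
The CYP2C8 pathway (18% of clearance) increases to 4.7× activity: 0.18 × 4.7 = 0.846.
Non-CYP routes (13%) are unchanged.
Relative clearance = 1.449 + 0.846 + 0.13 = 2.425.
Dividing the baseline by the relative clearance: 47.4 / 2.425 = 19.5 mg/L.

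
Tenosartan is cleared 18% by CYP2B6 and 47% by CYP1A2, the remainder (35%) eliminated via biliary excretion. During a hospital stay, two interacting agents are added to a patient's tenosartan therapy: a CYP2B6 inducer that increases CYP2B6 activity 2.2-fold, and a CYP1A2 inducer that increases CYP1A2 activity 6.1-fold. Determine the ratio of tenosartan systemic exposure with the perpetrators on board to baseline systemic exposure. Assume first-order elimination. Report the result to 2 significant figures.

0.28

The CYP2B6 pathway (18% of clearance) increases to 2.2× activity: 0.18 × 2.2 = 0.396.
The CYP1A2 pathway (47% of clearance) is boosted to 6.1× activity: 0.47 × 6.1 = 2.867.
Non-CYP routes (35%) are unchanged.
New clearance relative to baseline: 0.396 + 2.867 + 0.35 = 3.613.
Net systemic exposure ratio = 1 / 3.613 = 0.28.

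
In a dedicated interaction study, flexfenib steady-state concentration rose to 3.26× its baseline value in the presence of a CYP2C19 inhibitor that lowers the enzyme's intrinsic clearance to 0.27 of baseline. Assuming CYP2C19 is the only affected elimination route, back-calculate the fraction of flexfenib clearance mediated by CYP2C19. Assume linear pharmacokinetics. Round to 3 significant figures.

Let fm be the CYP2C19 fraction. New clearance relative to baseline = fm × 0.27 + (1 − fm).
Steady-state concentration ratio = 1 / (new CL fraction), so new CL fraction = 1 / 3.26 = 0.3067.
fm × 0.27 + 1 − fm = 0.3067  ⇒  fm × (0.27 − 1) = −0.6933  ⇒  fm = 0.950.

0.950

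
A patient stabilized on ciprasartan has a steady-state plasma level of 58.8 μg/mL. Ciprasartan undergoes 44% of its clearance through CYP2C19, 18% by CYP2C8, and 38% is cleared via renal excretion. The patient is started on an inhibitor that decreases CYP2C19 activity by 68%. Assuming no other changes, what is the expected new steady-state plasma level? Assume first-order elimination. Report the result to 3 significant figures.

83.9 μg/mL

CYP2C19: 0.44 × 0.32 = 0.1408
CYP2C8: 0.18 (unchanged)
Other: 0.38 (unchanged)
Relative clearance = 0.1408 + 0.18 + 0.38 = 0.7008.
With dosing unchanged, steady-state plasma level scales as 1/CL: 58.8 / 0.7008 = 83.9 μg/mL.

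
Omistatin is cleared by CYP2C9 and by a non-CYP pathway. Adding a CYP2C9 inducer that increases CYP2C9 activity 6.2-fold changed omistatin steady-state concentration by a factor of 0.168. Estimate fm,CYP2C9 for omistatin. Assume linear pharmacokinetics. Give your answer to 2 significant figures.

Let x = fm,CYP2C9. Because steady-state concentration ∝ 1/CL, relative clearance rose to 1/0.168 = 5.952.
Setting x·6.2 + (1 − x) = 5.952 and solving: x = (5.952 − 1)/(6.2 − 1) = 0.95.

0.95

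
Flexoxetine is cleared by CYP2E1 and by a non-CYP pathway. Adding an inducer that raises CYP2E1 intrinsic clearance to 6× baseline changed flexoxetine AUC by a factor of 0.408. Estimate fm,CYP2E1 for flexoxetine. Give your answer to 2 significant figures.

CL'/CL = 1 / 0.408 = 2.451
6·fm + (1 − fm) = 2.451
fm = (2.451 − 1) / (6 − 1) = 0.29

0.29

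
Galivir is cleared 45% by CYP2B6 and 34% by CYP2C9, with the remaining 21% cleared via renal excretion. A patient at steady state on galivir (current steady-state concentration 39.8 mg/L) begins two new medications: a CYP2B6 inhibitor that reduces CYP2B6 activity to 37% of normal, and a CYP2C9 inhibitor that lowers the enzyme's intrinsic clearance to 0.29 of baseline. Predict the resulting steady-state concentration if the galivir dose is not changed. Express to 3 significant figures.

The CYP2B6 pathway (45% of clearance) falls to 0.37× activity: 0.45 × 0.37 = 0.1665.
The CYP2C9 pathway (34% of clearance) is reduced to 0.29× activity: 0.34 × 0.29 = 0.0986.
The remaining 21% of clearance is unaffected.
New clearance relative to baseline: 0.1665 + 0.0986 + 0.21 = 0.4751.
New steady-state concentration = 39.8 / 0.4751 = 83.8 mg/L (concentration scales inversely with clearance).

83.8 mg/L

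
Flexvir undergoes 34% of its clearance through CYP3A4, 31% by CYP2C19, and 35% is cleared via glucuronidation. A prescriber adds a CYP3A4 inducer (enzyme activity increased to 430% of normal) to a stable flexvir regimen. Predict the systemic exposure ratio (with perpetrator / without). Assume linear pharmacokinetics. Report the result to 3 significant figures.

The CYP3A4 pathway (34% of clearance) increases to 4.3× activity: 0.34 × 4.3 = 1.462.
CYP2C19 (31%) and the residual 35% are unaffected.
Relative clearance = 1.462 + 0.31 + 0.35 = 2.122.
Systemic exposure ratio = CL_old/CL_new = 1 / 2.122 = 0.471.

0.471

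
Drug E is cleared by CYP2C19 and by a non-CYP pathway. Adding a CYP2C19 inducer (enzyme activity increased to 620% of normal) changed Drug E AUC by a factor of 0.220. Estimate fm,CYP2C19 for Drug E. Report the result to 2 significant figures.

Call the CYP2C19 fraction fm. After the interaction, CL_new/CL_old = fm × 6.2 + (1 − fm).
AUC ratio = 1 / (new CL fraction), so new CL fraction = 1 / 0.220 = 4.545.
fm × 6.2 + 1 − fm = 4.545  ⇒  fm × (6.2 − 1) = 3.545  ⇒  fm = 0.68.

0.68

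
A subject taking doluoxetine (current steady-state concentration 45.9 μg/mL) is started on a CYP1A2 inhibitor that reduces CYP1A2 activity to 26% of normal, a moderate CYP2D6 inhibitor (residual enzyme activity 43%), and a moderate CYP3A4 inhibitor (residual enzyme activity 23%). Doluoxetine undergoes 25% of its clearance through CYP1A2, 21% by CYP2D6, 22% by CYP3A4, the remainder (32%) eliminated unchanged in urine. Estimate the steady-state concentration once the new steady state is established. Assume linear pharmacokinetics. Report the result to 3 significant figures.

The CYP1A2 pathway (25% of clearance) is reduced to 0.26× activity: 0.25 × 0.26 = 0.065.
The CYP2D6 pathway (21% of clearance) drops to 0.43× activity: 0.21 × 0.43 = 0.0903.
The CYP3A4 pathway (22% of clearance) is reduced to 0.23× activity: 0.22 × 0.23 = 0.0506.
Non-CYP routes (32%) are unchanged.
Relative clearance = 0.065 + 0.0903 + 0.0506 + 0.32 = 0.5259.
Dividing the baseline by the relative clearance: 45.9 / 0.5259 = 87.3 μg/mL.

87.3 μg/mL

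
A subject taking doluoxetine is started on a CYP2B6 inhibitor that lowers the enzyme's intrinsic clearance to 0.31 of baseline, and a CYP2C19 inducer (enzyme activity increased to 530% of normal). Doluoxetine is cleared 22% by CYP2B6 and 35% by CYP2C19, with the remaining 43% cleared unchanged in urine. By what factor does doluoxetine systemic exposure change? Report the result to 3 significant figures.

0.425

CYP2B6: 0.22 × 0.31 = 0.0682
CYP2C19: 0.35 × 5.3 = 1.855
Other: 0.43 (unchanged)
CL_new/CL_old = 0.0682 + 1.855 + 0.43 = 2.3532.
Because systemic exposure varies inversely with clearance, the combined effect is 1 / 2.3532 = 0.425.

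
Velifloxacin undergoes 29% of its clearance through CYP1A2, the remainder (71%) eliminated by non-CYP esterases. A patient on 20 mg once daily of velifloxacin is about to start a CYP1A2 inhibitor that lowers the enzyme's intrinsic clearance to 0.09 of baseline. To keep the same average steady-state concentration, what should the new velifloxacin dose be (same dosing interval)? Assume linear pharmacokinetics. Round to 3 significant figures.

14.7 mg

The CYP1A2 pathway (29% of clearance) drops to 0.09× activity: 0.29 × 0.09 = 0.0261.
Non-CYP routes (71%) are unchanged.
CL_new/CL_old = 0.0261 + 0.71 = 0.7361.
Exposure is unchanged when dose changes in proportion to clearance. New dose = 20 mg × 0.7361 = 14.7 mg.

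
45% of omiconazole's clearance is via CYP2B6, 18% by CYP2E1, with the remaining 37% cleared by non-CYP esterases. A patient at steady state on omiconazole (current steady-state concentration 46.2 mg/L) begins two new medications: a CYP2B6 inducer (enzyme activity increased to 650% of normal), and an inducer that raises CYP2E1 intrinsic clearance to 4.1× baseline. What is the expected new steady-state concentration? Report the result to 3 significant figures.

The CYP2B6 pathway (45% of clearance) is boosted to 6.5× activity: 0.45 × 6.5 = 2.925.
The CYP2E1 pathway (18% of clearance) is boosted to 4.1× activity: 0.18 × 4.1 = 0.738.
The remaining 37% of clearance is unaffected.
New clearance relative to baseline: 2.925 + 0.738 + 0.37 = 4.033.
Steady-state concentration ∝ 1/CL: new value = 46.2 / 4.033 = 11.5 mg/L.

11.5 mg/L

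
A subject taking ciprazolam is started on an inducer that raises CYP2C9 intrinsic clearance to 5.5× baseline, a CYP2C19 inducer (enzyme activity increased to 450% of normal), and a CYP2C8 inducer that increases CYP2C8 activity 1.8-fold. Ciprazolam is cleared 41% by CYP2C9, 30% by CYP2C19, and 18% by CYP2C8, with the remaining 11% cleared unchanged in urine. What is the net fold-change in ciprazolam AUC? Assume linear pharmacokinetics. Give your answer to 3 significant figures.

CYP2C9: 0.41 × 5.5 = 2.255
CYP2C19: 0.3 × 4.5 = 1.35
CYP2C8: 0.18 × 1.8 = 0.324
Other: 0.11 (unchanged)
CL_new/CL_old = 2.255 + 1.35 + 0.324 + 0.11 = 4.039.
AUC ∝ 1/CL: fold-change = 1 / 4.039 = 0.248.

0.248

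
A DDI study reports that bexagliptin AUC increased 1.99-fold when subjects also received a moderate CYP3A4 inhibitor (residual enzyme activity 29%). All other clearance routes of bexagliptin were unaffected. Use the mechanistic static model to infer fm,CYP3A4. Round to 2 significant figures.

0.70

Write x for the fraction cleared via CYP3A4. The observed AUC change means clearance fell to 1/1.99 = 0.5025 of baseline.
Setting x·0.29 + (1 − x) = 0.5025 and solving: x = (0.5025 − 1)/(0.29 − 1) = 0.70.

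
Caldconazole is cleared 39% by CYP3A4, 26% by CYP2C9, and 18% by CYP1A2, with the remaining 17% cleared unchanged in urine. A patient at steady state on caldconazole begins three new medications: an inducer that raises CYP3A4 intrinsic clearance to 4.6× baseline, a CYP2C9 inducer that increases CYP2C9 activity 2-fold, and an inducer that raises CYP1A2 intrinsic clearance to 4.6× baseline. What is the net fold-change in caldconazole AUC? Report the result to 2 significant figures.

The CYP3A4 pathway (39% of clearance) is boosted to 4.6× activity: 0.39 × 4.6 = 1.794.
The CYP2C9 pathway (26% of clearance) rises to 2× activity: 0.26 × 2 = 0.52.
The CYP1A2 pathway (18% of clearance) is boosted to 4.6× activity: 0.18 × 4.6 = 0.828.
The remaining 17% of clearance is unaffected.
CL_new/CL_old = 1.794 + 0.52 + 0.828 + 0.17 = 3.312.
Net AUC ratio = 1 / 3.312 = 0.30.

0.30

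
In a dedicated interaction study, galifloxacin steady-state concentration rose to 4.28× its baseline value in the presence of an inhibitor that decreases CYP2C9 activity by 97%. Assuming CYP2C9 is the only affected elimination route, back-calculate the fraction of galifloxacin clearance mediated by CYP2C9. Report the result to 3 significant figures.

0.790

CL'/CL = 1 / 4.28 = 0.2336
0.03·fm + (1 − fm) = 0.2336
fm = (0.2336 − 1) / (0.03 − 1) = 0.790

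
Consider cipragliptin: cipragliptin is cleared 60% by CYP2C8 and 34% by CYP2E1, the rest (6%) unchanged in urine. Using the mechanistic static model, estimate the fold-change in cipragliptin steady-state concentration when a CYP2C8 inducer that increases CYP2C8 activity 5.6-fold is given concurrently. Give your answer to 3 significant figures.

0.266

CYP2C8: 0.6 × 5.6 = 3.36
CYP2E1: 0.34 (unchanged)
Other: 0.06 (unchanged)
Relative clearance = 3.36 + 0.34 + 0.06 = 3.76.
Since steady-state concentration ∝ 1/CL, the ratio is 1 / 3.76 = 0.266.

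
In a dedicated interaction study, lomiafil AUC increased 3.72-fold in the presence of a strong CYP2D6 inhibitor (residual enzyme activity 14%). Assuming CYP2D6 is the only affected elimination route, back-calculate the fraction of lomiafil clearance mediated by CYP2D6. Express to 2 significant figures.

Let fm be the CYP2D6 fraction. New clearance relative to baseline = fm × 0.14 + (1 − fm).
AUC ratio = 1 / (new CL fraction), so new CL fraction = 1 / 3.72 = 0.2688.
fm × 0.14 + 1 − fm = 0.2688  ⇒  fm × (0.14 − 1) = −0.7312  ⇒  fm = 0.85.

0.85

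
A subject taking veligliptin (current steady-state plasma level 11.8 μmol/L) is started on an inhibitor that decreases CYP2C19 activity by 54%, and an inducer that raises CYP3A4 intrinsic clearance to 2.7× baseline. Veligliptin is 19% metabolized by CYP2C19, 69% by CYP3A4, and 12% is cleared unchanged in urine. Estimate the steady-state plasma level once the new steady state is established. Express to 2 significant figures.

The CYP2C19 pathway (19% of clearance) falls to 0.46× activity: 0.19 × 0.46 = 0.0874.
The CYP3A4 pathway (69% of clearance) increases to 2.7× activity: 0.69 × 2.7 = 1.863.
The remaining 12% of clearance is unaffected.
Relative clearance = 0.0874 + 1.863 + 0.12 = 2.0704.
Dividing the baseline by the relative clearance: 11.8 / 2.0704 = 5.7 μmol/L.

5.7 μmol/L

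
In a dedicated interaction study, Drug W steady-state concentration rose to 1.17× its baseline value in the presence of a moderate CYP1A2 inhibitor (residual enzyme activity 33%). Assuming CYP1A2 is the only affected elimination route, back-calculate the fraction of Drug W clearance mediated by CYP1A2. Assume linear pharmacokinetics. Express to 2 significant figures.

Call the CYP1A2 fraction fm. After the interaction, CL_new/CL_old = fm × 0.33 + (1 − fm).
Steady-state concentration ratio = 1 / (new CL fraction), so new CL fraction = 1 / 1.17 = 0.8547.
fm × 0.33 + 1 − fm = 0.8547  ⇒  fm × (0.33 − 1) = −0.1453  ⇒  fm = 0.22.

0.22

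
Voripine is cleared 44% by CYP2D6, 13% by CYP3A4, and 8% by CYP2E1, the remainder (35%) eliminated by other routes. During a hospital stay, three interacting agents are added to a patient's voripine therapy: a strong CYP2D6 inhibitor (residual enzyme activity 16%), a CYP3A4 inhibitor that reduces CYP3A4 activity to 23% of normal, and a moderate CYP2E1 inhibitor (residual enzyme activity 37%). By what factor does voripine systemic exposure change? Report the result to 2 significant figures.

2.1

The CYP2D6 pathway (44% of clearance) is reduced to 0.16× activity: 0.44 × 0.16 = 0.0704.
The CYP3A4 pathway (13% of clearance) falls to 0.23× activity: 0.13 × 0.23 = 0.0299.
The CYP2E1 pathway (8% of clearance) is reduced to 0.37× activity: 0.08 × 0.37 = 0.0296.
The remaining 35% of clearance is unaffected.
CL_new/CL_old = 0.0704 + 0.0299 + 0.0296 + 0.35 = 0.4799.
Because systemic exposure varies inversely with clearance, the combined effect is 1 / 0.4799 = 2.1.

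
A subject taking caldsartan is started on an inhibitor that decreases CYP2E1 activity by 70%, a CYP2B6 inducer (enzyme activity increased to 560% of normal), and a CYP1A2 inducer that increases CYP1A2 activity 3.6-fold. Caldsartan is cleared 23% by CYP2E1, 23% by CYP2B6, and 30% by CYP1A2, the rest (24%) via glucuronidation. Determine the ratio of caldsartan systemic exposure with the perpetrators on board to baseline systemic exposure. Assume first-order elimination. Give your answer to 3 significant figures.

0.374

CYP2E1: 0.23 × 0.3 = 0.069
CYP2B6: 0.23 × 5.6 = 1.288
CYP1A2: 0.3 × 3.6 = 1.08
Other: 0.24 (unchanged)
New clearance relative to baseline: 0.069 + 1.288 + 1.08 + 0.24 = 2.677.
Net systemic exposure ratio = 1 / 2.677 = 0.374.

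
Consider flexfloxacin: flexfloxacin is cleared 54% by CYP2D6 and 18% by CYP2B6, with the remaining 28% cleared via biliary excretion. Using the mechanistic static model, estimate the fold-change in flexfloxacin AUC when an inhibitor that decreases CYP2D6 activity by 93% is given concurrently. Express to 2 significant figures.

The CYP2D6 pathway (54% of clearance) is reduced to 0.07× activity: 0.54 × 0.07 = 0.0378.
CYP2B6 (18%) and the residual 28% are unaffected.
Relative clearance = 0.0378 + 0.18 + 0.28 = 0.4978.
AUC ratio = CL_old/CL_new = 1 / 0.4978 = 2.0.

2.0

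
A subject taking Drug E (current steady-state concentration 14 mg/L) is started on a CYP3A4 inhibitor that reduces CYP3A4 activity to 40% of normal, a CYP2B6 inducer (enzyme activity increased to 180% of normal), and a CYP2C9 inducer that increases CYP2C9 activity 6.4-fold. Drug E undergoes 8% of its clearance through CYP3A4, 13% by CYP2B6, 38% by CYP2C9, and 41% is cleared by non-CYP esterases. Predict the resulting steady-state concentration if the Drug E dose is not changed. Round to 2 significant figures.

4.5 mg/L

The CYP3A4 pathway (8% of clearance) falls to 0.4× activity: 0.08 × 0.4 = 0.032.
The CYP2B6 pathway (13% of clearance) rises to 1.8× activity: 0.13 × 1.8 = 0.234.
The CYP2C9 pathway (38% of clearance) is boosted to 6.4× activity: 0.38 × 6.4 = 2.432.
Non-CYP routes (41%) are unchanged.
New clearance relative to baseline: 0.032 + 0.234 + 2.432 + 0.41 = 3.108.
New steady-state concentration = 14 / 3.108 = 4.5 mg/L (concentration scales inversely with clearance).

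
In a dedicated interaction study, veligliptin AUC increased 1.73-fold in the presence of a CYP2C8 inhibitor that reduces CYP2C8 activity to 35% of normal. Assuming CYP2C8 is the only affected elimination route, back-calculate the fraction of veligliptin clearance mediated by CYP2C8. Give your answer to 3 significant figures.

0.649

Write x for the fraction cleared via CYP2C8. The observed AUC change means clearance fell to 1/1.73 = 0.578 of baseline.
Only the CYP2C8 route changed, so 0.578 = x·0.35 + (1 − x), giving x = 0.649.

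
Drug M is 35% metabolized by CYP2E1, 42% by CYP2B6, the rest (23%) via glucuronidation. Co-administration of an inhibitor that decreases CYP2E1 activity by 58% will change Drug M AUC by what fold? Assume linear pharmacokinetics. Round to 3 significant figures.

The CYP2E1 pathway (35% of clearance) falls to 0.42× activity: 0.35 × 0.42 = 0.147.
CYP2B6 (42%) and the residual 23% are unaffected.
Relative clearance = 0.147 + 0.42 + 0.23 = 0.797.
AUC is inversely proportional to clearance, so the fold-change is 1 / 0.797 = 1.25.

1.25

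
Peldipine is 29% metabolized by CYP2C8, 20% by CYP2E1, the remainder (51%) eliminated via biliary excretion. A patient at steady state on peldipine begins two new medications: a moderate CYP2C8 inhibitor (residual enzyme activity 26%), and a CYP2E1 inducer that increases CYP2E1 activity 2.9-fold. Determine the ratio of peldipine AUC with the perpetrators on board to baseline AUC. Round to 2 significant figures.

0.86

The CYP2C8 pathway (29% of clearance) drops to 0.26× activity: 0.29 × 0.26 = 0.0754.
The CYP2E1 pathway (20% of clearance) increases to 2.9× activity: 0.2 × 2.9 = 0.58.
The remaining 51% of clearance is unaffected.
Relative clearance = 0.0754 + 0.58 + 0.51 = 1.1654.
Net AUC ratio = 1 / 1.1654 = 0.86.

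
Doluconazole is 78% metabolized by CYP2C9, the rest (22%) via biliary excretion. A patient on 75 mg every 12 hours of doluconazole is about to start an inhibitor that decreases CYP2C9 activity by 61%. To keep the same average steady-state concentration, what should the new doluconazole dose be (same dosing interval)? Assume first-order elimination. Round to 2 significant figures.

CYP2C9: 0.78 × 0.39 = 0.3042
Other: 0.22 (unchanged)
New clearance relative to baseline: 0.3042 + 0.22 = 0.5242.
Css,avg = (dose rate)/CL, so holding Css fixed requires dose ∝ CL: 75 × 0.5242 = 39 mg.

39 mg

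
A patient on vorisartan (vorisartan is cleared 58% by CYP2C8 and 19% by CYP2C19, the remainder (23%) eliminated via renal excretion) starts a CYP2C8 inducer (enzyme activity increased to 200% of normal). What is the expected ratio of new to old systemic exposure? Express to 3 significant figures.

0.633

The CYP2C8 pathway (58% of clearance) is boosted to 2× activity: 0.58 × 2 = 1.16.
CYP2C19 (19%) and the residual 23% are unaffected.
New clearance relative to baseline: 1.16 + 0.19 + 0.23 = 1.58.
Systemic exposure is inversely proportional to clearance, so the fold-change is 1 / 1.58 = 0.633.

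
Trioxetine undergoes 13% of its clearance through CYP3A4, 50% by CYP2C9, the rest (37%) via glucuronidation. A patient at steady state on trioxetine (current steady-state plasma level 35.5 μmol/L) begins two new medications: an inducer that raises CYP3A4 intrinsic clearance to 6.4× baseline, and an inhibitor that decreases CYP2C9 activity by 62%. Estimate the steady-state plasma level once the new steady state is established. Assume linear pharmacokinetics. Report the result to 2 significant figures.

26 μmol/L

The CYP3A4 pathway (13% of clearance) rises to 6.4× activity: 0.13 × 6.4 = 0.832.
The CYP2C9 pathway (50% of clearance) is reduced to 0.38× activity: 0.5 × 0.38 = 0.19.
Non-CYP routes (37%) are unchanged.
Relative clearance = 0.832 + 0.19 + 0.37 = 1.392.
Steady-state plasma level ∝ 1/CL: new value = 35.5 / 1.392 = 26 μmol/L.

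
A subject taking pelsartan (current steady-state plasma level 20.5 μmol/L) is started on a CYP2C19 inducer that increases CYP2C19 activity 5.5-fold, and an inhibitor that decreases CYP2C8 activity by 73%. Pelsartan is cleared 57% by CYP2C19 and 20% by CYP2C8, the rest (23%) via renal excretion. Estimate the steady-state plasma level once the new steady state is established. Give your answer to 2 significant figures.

6.0 μmol/L

The CYP2C19 pathway (57% of clearance) is boosted to 5.5× activity: 0.57 × 5.5 = 3.135.
The CYP2C8 pathway (20% of clearance) drops to 0.27× activity: 0.2 × 0.27 = 0.054.
The remaining 23% of clearance is unaffected.
Relative clearance = 3.135 + 0.054 + 0.23 = 3.419.
Steady-state plasma level ∝ 1/CL: new value = 20.5 / 3.419 = 6.0 μmol/L.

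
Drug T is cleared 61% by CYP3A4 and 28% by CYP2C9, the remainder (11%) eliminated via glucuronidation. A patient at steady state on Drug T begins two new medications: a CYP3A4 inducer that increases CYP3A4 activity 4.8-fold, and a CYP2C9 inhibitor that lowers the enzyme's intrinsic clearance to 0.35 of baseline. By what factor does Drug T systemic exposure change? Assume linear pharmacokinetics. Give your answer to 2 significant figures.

The CYP3A4 pathway (61% of clearance) is boosted to 4.8× activity: 0.61 × 4.8 = 2.928.
The CYP2C9 pathway (28% of clearance) drops to 0.35× activity: 0.28 × 0.35 = 0.098.
Non-CYP routes (11%) are unchanged.
CL_new/CL_old = 2.928 + 0.098 + 0.11 = 3.136.
Systemic exposure ∝ 1/CL: fold-change = 1 / 3.136 = 0.32.

0.32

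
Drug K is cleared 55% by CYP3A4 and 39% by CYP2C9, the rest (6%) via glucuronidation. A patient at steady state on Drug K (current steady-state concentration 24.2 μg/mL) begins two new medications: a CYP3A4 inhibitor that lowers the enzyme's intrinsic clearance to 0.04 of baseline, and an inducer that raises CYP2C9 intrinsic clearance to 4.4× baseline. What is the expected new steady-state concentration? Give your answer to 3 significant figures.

The CYP3A4 pathway (55% of clearance) drops to 0.04× activity: 0.55 × 0.04 = 0.022.
The CYP2C9 pathway (39% of clearance) increases to 4.4× activity: 0.39 × 4.4 = 1.716.
Non-CYP routes (6%) are unchanged.
Relative clearance = 0.022 + 1.716 + 0.06 = 1.798.
Steady-state concentration ∝ 1/CL: new value = 24.2 / 1.798 = 13.5 μg/mL.

13.5 μg/mL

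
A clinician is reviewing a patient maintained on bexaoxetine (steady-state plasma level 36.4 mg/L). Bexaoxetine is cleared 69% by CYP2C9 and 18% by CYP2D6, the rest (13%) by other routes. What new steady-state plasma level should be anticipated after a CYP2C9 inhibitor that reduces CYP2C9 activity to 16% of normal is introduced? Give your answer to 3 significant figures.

86.6 mg/L

CYP2C9: 0.69 × 0.16 = 0.1104
CYP2D6: 0.18 (unchanged)
Other: 0.13 (unchanged)
CL_new/CL_old = 0.1104 + 0.18 + 0.13 = 0.4204.
Steady-state plasma level ∝ 1/CL, so new value = 36.4 / 0.4204 = 86.6 mg/L.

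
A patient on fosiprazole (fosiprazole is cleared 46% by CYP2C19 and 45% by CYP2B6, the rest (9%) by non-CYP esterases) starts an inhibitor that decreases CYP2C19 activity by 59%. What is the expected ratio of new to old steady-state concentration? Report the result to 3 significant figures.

The CYP2C19 pathway (46% of clearance) drops to 0.41× activity: 0.46 × 0.41 = 0.1886.
CYP2B6 (45%) and the residual 9% are unaffected.
CL_new/CL_old = 0.1886 + 0.45 + 0.09 = 0.7286.
Steady-state concentration is inversely proportional to clearance, so the fold-change is 1 / 0.7286 = 1.37.

1.37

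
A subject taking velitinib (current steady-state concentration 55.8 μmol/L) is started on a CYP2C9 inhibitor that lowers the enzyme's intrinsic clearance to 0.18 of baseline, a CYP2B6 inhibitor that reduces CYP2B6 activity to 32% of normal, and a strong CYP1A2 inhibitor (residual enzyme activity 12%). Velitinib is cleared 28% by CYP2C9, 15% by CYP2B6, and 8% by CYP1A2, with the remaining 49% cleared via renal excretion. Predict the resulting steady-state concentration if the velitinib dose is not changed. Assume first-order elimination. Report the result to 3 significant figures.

93.3 μmol/L

The CYP2C9 pathway (28% of clearance) drops to 0.18× activity: 0.28 × 0.18 = 0.0504.
The CYP2B6 pathway (15% of clearance) is reduced to 0.32× activity: 0.15 × 0.32 = 0.048.
The CYP1A2 pathway (8% of clearance) is reduced to 0.12× activity: 0.08 × 0.12 = 0.0096.
The remaining 49% of clearance is unaffected.
CL_new/CL_old = 0.0504 + 0.048 + 0.0096 + 0.49 = 0.598.
New steady-state concentration = 55.8 / 0.598 = 93.3 μmol/L (concentration scales inversely with clearance).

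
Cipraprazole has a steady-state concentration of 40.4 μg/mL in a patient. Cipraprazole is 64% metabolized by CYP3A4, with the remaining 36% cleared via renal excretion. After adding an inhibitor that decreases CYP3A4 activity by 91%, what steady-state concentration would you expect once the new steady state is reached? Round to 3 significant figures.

The CYP3A4 pathway (64% of clearance) falls to 0.09× activity: 0.64 × 0.09 = 0.0576.
Non-CYP routes (36%) are unchanged.
New clearance relative to baseline: 0.0576 + 0.36 = 0.4176.
New steady-state concentration = baseline ÷ relative clearance = 40.4 / 0.4176 = 96.7 μg/mL.

96.7 μg/mL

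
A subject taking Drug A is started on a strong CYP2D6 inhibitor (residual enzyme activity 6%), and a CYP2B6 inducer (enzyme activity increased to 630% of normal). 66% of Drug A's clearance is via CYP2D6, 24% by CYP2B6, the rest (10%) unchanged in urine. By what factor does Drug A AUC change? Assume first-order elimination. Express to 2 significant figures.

0.61

CYP2D6: 0.66 × 0.06 = 0.0396
CYP2B6: 0.24 × 6.3 = 1.512
Other: 0.1 (unchanged)
CL_new/CL_old = 0.0396 + 1.512 + 0.1 = 1.6516.
Net AUC ratio = 1 / 1.6516 = 0.61.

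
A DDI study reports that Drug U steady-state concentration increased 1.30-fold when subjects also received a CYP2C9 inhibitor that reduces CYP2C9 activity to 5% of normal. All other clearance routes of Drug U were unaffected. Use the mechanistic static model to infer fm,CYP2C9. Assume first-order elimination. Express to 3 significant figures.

0.243

CL'/CL = 1 / 1.30 = 0.7692
0.05·fm + (1 − fm) = 0.7692
fm = (0.7692 − 1) / (0.05 − 1) = 0.243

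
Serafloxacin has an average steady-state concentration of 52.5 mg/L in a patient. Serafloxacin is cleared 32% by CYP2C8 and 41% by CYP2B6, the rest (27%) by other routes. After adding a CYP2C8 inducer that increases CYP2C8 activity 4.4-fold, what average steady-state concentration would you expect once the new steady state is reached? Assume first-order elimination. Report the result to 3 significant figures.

CYP2C8: 0.32 × 4.4 = 1.408
CYP2B6: 0.41 (unchanged)
Other: 0.27 (unchanged)
Relative clearance = 1.408 + 0.41 + 0.27 = 2.088.
New average steady-state concentration = baseline ÷ relative clearance = 52.5 / 2.088 = 25.1 mg/L.

25.1 mg/L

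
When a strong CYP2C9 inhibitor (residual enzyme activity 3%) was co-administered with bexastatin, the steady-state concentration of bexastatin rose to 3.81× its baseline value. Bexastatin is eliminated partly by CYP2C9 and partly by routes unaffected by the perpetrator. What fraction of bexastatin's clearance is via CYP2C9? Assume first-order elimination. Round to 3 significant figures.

CL'/CL = 1 / 3.81 = 0.2625
0.03·fm + (1 − fm) = 0.2625
fm = (0.2625 − 1) / (0.03 − 1) = 0.760

0.760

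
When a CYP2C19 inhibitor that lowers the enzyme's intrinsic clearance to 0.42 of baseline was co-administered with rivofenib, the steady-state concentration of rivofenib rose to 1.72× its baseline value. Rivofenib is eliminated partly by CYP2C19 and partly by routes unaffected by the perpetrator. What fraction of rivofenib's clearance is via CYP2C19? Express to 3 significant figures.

CL'/CL = 1 / 1.72 = 0.5814
0.42·fm + (1 − fm) = 0.5814
fm = (0.5814 − 1) / (0.42 − 1) = 0.722

0.722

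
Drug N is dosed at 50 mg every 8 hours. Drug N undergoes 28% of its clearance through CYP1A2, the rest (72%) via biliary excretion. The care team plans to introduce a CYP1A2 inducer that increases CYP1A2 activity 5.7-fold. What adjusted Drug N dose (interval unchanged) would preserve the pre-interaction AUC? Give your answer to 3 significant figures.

116 mg

CYP1A2: 0.28 × 5.7 = 1.596
Other: 0.72 (unchanged)
New clearance relative to baseline: 1.596 + 0.72 = 2.316.
Exposure is unchanged when dose changes in proportion to clearance. New dose = 50 mg × 2.316 = 116 mg.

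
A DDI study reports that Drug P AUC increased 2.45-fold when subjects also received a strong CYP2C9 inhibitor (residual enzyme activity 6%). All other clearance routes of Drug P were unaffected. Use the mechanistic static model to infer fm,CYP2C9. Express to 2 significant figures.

CL'/CL = 1 / 2.45 = 0.4082
0.06·fm + (1 − fm) = 0.4082
fm = (0.4082 − 1) / (0.06 − 1) = 0.63

0.63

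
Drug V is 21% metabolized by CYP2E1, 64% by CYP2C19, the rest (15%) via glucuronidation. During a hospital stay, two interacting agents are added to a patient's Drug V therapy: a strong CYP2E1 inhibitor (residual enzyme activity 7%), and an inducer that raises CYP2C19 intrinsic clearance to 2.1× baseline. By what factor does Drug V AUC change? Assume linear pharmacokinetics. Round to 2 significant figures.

0.66

CYP2E1: 0.21 × 0.07 = 0.0147
CYP2C19: 0.64 × 2.1 = 1.344
Other: 0.15 (unchanged)
CL_new/CL_old = 0.0147 + 1.344 + 0.15 = 1.5087.
Because AUC varies inversely with clearance, the combined effect is 1 / 1.5087 = 0.66.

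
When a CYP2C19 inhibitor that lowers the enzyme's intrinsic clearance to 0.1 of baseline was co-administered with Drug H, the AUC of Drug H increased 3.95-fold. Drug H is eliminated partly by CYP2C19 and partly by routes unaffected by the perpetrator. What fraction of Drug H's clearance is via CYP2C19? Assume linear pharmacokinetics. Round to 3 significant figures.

0.830

Call the CYP2C19 fraction fm. After the interaction, CL_new/CL_old = fm × 0.1 + (1 − fm).
AUC ratio = 1 / (new CL fraction), so new CL fraction = 1 / 3.95 = 0.2532.
fm × 0.1 + 1 − fm = 0.2532  ⇒  fm × (0.1 − 1) = −0.7468  ⇒  fm = 0.830.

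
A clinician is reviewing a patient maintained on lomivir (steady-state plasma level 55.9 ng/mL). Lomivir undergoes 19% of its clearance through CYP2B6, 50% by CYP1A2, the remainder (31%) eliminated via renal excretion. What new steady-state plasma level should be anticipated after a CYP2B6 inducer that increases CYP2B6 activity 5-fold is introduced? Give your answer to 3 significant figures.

31.8 ng/mL

The CYP2B6 pathway (19% of clearance) increases to 5× activity: 0.19 × 5 = 0.95.
CYP1A2 (50%) and the residual 31% are unaffected.
Relative clearance = 0.95 + 0.5 + 0.31 = 1.76.
New steady-state plasma level = baseline ÷ relative clearance = 55.9 / 1.76 = 31.8 ng/mL.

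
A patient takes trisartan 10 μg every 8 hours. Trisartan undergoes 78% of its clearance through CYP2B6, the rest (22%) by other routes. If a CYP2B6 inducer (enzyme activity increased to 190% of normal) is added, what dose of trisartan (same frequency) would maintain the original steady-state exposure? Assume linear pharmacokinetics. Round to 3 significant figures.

The CYP2B6 pathway (78% of clearance) is boosted to 1.9× activity: 0.78 × 1.9 = 1.482.
The remaining 22% of clearance is unaffected.
CL_new/CL_old = 1.482 + 0.22 = 1.702.
To maintain the same steady-state level, dose must scale with clearance: new dose = 10 × 1.702 = 17.0 μg.

17.0 μg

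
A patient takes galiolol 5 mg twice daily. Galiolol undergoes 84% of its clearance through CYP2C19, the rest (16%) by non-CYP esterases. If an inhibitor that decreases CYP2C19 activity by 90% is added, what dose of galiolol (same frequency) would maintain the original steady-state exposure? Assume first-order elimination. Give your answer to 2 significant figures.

The CYP2C19 pathway (84% of clearance) falls to 0.1× activity: 0.84 × 0.1 = 0.084.
Non-CYP routes (16%) are unchanged.
Relative clearance = 0.084 + 0.16 = 0.244.
Exposure is unchanged when dose changes in proportion to clearance. New dose = 5 mg × 0.244 = 1.2 mg.

1.2 mg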